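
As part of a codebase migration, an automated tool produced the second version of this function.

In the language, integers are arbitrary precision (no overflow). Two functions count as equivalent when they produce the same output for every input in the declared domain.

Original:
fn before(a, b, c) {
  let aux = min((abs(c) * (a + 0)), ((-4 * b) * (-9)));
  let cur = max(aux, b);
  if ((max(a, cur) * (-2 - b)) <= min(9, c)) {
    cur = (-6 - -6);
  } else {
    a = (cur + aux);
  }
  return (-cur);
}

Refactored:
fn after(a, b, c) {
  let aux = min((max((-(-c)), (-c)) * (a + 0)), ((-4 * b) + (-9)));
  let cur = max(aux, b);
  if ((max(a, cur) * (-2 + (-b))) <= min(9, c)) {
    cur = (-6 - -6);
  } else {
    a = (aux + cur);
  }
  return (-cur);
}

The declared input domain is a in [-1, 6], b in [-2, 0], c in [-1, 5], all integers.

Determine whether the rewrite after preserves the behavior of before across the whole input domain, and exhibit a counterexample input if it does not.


Consider the input a=-1, b=-2, c=-1.
before: aux := -72 | cur := -2 | ((max(a, cur) * (-2 - b)) <= min(9, c)): false | a := -74 | result 2
after: aux := -1 | cur := -1 | ((max(a, cur) * (-2 + (-b))) <= min(9, c)): false | a := -2 | result 1
2 != 1, so the rewrite changes behavior.
verdict: not equivalent; witness: a=-1, b=-2, c=-1


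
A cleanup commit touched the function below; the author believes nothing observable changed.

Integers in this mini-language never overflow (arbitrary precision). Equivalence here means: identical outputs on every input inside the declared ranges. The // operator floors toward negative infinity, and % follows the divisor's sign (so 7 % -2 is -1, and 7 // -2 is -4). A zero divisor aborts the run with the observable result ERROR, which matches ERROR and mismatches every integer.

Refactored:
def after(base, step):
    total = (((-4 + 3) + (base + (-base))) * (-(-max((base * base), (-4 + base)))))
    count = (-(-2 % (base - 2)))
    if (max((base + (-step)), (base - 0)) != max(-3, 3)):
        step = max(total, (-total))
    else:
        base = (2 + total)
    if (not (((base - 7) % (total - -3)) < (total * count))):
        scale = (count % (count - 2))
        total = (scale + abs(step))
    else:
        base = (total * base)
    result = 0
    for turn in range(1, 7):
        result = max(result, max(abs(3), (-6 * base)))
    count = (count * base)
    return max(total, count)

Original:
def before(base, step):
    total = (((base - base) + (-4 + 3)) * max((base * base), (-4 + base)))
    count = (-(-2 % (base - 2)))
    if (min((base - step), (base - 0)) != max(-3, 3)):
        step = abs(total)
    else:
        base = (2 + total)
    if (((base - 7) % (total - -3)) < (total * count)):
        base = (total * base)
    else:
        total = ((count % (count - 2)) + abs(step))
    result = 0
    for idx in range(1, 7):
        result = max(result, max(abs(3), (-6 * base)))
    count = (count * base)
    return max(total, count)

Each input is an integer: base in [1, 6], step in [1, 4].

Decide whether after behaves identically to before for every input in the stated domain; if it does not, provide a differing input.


base=5, step=2 yields -25 from before but 125 from after.
verdict: not equivalent; witness: base=5, step=2


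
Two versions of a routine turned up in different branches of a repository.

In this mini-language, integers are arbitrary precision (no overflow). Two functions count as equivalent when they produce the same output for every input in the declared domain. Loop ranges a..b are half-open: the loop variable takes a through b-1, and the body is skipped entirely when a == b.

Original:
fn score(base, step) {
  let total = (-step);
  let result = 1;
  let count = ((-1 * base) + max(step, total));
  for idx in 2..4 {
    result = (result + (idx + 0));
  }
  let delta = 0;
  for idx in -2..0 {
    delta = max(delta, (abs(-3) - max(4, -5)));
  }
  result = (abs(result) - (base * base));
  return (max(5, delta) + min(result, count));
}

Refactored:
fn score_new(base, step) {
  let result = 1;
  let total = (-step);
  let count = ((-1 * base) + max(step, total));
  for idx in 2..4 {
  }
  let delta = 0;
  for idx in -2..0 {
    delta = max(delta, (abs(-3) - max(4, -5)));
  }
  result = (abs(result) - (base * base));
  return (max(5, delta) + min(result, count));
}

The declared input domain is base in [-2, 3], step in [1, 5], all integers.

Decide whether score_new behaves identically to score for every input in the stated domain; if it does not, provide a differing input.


The rewrite breaks on base=-2, step=1, where the results are 7 and 2.
score: total := -1 | result := 1 | count := 3 | iter idx=2: | result := 3 | iter idx=3: | result := 6 | delta := 0 | iter idx=-2: | delta := 0 | iter idx=-1: | delta := 0 | result := 2 | result 7
score_new: result := 1 | total := -1 | count := 3 | iter idx=2: | iter idx=3: | delta := 0 | iter idx=-2: | delta := 0 | iter idx=-1: | delta := 0 | result := -3 | result 2
verdict: not equivalent; witness: base=-2, step=1


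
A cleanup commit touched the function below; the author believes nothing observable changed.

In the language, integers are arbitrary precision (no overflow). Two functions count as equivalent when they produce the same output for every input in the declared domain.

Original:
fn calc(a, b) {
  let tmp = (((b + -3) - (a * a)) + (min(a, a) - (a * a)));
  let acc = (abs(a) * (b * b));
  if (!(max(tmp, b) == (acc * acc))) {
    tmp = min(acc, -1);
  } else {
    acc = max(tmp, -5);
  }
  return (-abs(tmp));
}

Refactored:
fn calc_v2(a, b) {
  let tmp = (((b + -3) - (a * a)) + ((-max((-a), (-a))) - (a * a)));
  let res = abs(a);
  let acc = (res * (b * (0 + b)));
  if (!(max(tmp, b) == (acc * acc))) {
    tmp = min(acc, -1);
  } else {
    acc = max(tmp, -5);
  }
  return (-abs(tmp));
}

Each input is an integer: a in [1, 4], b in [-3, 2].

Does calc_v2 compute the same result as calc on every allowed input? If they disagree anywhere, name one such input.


Changes here: arithmetic usage differs; local variable names differ; statement counts differ; min/max/abs usage differs; constant usage differs; the full 24-point sweep finds no disagreement.
verdict: equivalent


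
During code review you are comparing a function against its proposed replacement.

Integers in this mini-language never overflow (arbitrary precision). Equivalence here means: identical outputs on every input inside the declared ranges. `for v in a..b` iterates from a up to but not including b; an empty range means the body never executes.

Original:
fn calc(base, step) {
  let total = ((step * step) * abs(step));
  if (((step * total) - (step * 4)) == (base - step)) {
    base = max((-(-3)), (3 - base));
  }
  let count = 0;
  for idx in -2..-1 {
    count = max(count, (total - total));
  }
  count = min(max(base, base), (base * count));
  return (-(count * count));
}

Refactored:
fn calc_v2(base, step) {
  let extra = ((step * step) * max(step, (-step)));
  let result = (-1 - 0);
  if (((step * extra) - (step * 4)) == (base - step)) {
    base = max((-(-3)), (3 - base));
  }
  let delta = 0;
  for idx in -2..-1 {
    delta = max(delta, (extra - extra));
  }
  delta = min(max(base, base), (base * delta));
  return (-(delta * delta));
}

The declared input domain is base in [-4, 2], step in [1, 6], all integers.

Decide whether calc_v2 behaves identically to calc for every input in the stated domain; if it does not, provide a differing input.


Behavior is preserved: although constant usage differs, plus local variable names differ, plus statement counts differ, plus arithmetic usage differs, plus min/max/abs usage differs, the outputs never diverge.
One worked example (base=1, step=3) — calc: total := 27 | (((step * total) - (step * 4)) == (base - step)): false | count := 0 | iter idx=-2: | count := 0 | count := 0 | result 0; calc_v2: extra := 27 | result := -1 | (((step * extra) - (step * 4)) == (base - step)): false | delta := 0 | iter idx=-2: | delta := 0 | delta := 0 | result 0; agreement on 0.
Checked all 42 inputs in the declared domain: the outputs agree on every one.
verdict: equivalent


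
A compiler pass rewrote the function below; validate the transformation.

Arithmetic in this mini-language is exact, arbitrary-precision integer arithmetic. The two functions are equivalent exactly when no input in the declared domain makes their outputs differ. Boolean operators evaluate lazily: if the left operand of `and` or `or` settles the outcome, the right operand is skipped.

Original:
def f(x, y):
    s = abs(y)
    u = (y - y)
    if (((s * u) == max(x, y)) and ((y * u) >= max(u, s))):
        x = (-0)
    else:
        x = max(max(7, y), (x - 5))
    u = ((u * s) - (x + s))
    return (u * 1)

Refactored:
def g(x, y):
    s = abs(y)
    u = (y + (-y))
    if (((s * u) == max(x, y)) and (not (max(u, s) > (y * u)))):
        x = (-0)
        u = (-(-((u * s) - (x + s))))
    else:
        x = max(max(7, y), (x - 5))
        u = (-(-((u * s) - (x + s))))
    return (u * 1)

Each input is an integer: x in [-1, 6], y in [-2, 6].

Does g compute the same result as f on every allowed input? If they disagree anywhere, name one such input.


Differences: statement counts differ; and boolean connective usage differs; and comparison usage differs; and arithmetic usage differs — yet all 72 inputs agree.
verdict: equivalent


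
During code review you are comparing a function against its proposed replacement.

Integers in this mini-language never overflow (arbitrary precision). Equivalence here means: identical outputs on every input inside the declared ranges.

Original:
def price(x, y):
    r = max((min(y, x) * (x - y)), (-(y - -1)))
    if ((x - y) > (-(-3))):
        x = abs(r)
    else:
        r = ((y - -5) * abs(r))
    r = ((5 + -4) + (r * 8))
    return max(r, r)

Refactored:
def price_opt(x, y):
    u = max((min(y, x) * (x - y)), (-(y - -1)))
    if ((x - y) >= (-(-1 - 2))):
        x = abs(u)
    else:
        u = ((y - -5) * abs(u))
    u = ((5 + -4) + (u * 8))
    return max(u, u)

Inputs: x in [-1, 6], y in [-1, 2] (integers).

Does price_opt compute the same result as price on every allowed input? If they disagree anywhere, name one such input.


Input x=4, y=1: 145 from price versus 25 from price_opt.
verdict: not equivalent; witness: x=4, y=1


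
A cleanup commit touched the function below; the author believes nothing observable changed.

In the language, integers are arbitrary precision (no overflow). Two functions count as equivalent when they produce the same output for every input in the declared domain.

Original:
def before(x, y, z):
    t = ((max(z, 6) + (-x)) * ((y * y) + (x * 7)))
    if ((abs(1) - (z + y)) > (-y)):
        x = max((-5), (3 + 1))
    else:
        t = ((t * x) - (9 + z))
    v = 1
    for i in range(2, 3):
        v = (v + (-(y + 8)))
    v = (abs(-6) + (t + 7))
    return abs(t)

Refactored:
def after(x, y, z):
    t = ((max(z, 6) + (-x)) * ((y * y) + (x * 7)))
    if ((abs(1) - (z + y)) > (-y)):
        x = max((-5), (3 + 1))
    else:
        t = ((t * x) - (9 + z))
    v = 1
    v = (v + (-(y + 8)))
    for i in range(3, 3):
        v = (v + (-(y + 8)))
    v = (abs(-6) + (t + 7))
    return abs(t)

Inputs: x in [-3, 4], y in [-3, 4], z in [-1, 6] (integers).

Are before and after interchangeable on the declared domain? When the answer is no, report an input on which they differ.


The two versions differ — the changes include loop structure differs; arithmetic usage differs; statement counts differ; constant usage differs.
As a probe, take x=-1, y=-2, z=-1: before runs t becomes -21; next ((abs(1) - (z + y)) > (-y)) evaluates to true; next x becomes 4; next v becomes 1; next at i=2:; next v becomes -5; next v becomes -8; next final value 21; after runs t becomes -21; next ((abs(1) - (z + y)) > (-y)) evaluates to true; next x becomes 4; next v becomes 1; next v becomes -5; next i never enters its loop body; next v becomes -8; next final value 21; both end at 21.
Sweeping the whole domain (512 inputs) finds no disagreement.
verdict: equivalent


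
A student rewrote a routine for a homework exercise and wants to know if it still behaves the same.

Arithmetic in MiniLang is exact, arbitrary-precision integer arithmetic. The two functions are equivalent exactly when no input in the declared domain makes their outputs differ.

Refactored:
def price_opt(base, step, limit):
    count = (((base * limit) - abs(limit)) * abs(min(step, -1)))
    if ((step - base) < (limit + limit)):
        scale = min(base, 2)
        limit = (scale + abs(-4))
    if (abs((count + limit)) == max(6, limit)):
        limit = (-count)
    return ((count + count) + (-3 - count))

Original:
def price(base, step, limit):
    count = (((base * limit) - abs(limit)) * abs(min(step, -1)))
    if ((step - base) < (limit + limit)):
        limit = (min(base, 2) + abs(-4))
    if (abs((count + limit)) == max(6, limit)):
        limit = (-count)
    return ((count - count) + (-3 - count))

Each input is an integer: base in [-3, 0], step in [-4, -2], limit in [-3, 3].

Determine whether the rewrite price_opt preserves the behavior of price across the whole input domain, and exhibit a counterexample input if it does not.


Input base=-3, step=-4, limit=-3: -27 from price versus 21 from price_opt.
verdict: not equivalent; witness: base=-3, step=-4, limit=-3


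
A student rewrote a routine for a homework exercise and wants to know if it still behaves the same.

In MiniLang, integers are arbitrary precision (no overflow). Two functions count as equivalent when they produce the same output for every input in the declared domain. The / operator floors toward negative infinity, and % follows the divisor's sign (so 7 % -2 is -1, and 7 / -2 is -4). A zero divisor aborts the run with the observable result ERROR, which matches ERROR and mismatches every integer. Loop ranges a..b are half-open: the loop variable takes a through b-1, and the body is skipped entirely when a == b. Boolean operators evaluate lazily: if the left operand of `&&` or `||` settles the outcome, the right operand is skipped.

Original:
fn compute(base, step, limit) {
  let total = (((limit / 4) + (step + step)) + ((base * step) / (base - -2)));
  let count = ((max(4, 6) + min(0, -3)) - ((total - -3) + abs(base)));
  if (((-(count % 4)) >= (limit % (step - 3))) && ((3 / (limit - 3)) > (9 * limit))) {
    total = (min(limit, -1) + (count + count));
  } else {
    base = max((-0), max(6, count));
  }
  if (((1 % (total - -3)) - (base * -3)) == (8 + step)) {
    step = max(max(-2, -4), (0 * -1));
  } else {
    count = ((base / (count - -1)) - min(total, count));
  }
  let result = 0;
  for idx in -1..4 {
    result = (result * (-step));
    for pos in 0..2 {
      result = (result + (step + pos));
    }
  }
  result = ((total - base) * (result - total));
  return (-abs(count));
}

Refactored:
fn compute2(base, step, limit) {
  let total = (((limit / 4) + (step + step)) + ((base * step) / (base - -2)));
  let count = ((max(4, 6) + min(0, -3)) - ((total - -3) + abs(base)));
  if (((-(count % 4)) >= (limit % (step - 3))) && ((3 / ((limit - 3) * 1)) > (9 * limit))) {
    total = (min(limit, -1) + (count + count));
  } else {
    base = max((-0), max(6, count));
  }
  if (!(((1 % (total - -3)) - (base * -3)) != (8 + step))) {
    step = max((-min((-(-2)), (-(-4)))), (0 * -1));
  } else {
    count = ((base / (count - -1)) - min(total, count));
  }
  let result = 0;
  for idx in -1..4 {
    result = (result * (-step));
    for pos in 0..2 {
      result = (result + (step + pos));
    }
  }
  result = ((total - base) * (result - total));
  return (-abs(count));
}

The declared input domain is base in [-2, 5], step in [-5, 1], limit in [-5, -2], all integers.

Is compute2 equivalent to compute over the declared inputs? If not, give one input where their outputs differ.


This is a faithful refactor — arithmetic usage differs, and constant usage differs, and boolean connective usage differs, and min/max/abs usage differs, and comparison usage differs, but the computed results match everywhere.
Spot check at base=4, step=-1, limit=-4 — compute: total = -4; count = 0; (((-(count % 4)) >= (limit % (step - 3))) && ((3 / (limit - 3)) > (9 * limit))) -> true; total = -4; (((1 % (total - -3)) - (base * -3)) == (8 + step)) -> false; count = 8; result = 0; [idx=-1]; result = 0; [pos=0]; result = -1; [pos=1]; result = -1; [idx=0]; result = -1; [pos=0]; result = -2; [pos=1]; result = -2; [idx=1]; result = -2; [pos=0]; result = -3; [pos=1]; result = -3; [idx=2]; result = -3; [pos=0]; result = -4; [pos=1]; result = -4; [idx=3]; result = -4; [pos=0]; result = -5; [pos=1]; result = -5; result = 8; return -8. compute2: total = -4; count = 0; (((-(count % 4)) >= (limit % (step - 3))) && ((3 / ((limit - 3) * 1)) > (9 * limit))) -> true; total = -4; (!(((1 % (total - -3)) - (base * -3)) != (8 + step))) -> false; count = 8; result = 0; [idx=-1]; result = 0; [pos=0]; result = -1; [pos=1]; result = -1; [idx=0]; result = -1; [pos=0]; result = -2; [pos=1]; result = -2; [idx=1]; result = -2; [pos=0]; result = -3; [pos=1]; result = -3; [idx=2]; result = -3; [pos=0]; result = -4; [pos=1]; result = -4; [idx=3]; result = -4; [pos=0]; result = -5; [pos=1]; result = -5; result = 8; return -8. Both give -8.
Every one of the 224 inputs gives matching results.
verdict: equivalent


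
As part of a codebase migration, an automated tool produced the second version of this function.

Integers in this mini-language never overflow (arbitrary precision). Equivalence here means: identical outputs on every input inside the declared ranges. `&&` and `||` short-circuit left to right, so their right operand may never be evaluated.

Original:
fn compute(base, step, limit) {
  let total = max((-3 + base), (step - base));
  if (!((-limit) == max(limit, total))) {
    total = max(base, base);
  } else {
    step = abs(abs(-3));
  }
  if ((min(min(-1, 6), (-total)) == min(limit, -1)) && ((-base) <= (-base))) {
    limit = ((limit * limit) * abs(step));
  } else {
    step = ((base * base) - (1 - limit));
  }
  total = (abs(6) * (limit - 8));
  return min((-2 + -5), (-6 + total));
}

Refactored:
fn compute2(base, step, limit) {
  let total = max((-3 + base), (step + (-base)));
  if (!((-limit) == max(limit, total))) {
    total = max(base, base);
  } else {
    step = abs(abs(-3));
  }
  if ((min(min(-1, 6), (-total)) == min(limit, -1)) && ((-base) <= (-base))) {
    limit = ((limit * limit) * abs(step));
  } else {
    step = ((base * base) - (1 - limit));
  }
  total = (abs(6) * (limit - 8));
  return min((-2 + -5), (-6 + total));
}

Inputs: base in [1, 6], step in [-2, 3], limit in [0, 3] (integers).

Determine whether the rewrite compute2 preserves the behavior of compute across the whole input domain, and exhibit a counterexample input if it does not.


The two are interchangeable: arithmetic usage differs, and every declared input agrees.
Spot check at base=4, step=2, limit=0 — compute: total becomes 1; next (!((-limit) == max(limit, total))) evaluates to true; next total becomes 4; next ((min(min(-1, 6), (-total)) == min(limit, -1)) && ((-base) <= (-base))) evaluates to false; next step becomes 15; next total becomes -48; next final value -54. compute2: total becomes 1; next (!((-limit) == max(limit, total))) evaluates to true; next total becomes 4; next ((min(min(-1, 6), (-total)) == min(limit, -1)) && ((-base) <= (-base))) evaluates to false; next step becomes 15; next total becomes -48; next final value -54. Both give -54.
Every one of the 144 inputs gives matching results.
verdict: equivalent


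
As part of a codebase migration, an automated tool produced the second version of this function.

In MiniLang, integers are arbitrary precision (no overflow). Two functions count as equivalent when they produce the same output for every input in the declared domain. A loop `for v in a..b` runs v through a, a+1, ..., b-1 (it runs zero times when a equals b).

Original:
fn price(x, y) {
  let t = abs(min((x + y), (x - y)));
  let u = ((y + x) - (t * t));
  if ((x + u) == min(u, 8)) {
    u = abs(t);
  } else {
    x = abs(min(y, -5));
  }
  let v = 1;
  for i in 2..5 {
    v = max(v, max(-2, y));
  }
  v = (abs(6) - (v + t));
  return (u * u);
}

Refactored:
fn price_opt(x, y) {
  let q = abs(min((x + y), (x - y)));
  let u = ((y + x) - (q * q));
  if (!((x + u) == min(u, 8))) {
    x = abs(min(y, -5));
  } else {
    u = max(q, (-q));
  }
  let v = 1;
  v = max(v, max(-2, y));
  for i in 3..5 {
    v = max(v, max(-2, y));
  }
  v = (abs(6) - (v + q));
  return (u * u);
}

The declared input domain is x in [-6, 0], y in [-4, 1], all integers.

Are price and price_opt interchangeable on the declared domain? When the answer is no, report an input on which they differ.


Comparing the listings, the differences include: constant usage differs, boolean connective usage differs, statement counts differ, local variable names differ, min/max/abs usage differs, loop structure differs.
Spot check at x=0, y=1 — price: t becomes 1; next u becomes 0; next ((x + u) == min(u, 8)) evaluates to true; next u becomes 1; next v becomes 1; next at i=2:; next v becomes 1; next at i=3:; next v becomes 1; next at i=4:; next v becomes 1; next v becomes 4; next final value 1. price_opt: q becomes 1; next u becomes 0; next (!((x + u) == min(u, 8))) evaluates to false; next u becomes 1; next v becomes 1; next v becomes 1; next at i=3:; next v becomes 1; next at i=4:; next v becomes 1; next v becomes 4; next final value 1. Both give 1.
Sweeping the whole domain (42 inputs) finds no disagreement.
verdict: equivalent


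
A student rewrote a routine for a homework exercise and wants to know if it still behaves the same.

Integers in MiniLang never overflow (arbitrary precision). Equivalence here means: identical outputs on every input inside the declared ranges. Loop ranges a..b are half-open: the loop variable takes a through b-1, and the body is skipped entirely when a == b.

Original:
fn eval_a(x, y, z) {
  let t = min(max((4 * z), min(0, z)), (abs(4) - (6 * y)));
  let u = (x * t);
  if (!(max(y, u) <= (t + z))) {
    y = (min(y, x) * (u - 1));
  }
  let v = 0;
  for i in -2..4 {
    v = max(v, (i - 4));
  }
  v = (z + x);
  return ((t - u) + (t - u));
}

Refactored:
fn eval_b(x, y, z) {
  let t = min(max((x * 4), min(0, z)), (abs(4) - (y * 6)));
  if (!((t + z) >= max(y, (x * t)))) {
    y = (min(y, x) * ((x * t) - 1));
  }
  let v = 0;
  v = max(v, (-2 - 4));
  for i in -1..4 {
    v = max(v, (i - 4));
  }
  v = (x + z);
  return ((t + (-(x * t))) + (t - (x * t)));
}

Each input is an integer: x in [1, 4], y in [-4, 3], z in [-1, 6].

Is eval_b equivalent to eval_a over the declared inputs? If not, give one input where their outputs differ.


Consider the input x=2, y=-4, z=-1.
eval_a: t=-1, then u=-2, then (!(max(y, u) <= (t + z))) is false, then v=0, then (i=-2), then v=0, then (i=-1), then v=0, then (i=0), then v=0, then (i=1), then v=0, then (i=2), then v=0, then (i=3), then v=0, then v=1, then returns 2
eval_b: t=8, then (!((t + z) >= max(y, (x * t)))) is true, then y=-60, then v=0, then v=0, then (i=-1), then v=0, then (i=0), then v=0, then (i=1), then v=0, then (i=2), then v=0, then (i=3), then v=0, then v=1, then returns -16
2 vs -16 — the two versions disagree here.
verdict: not equivalent; witness: x=2, y=-4, z=-1


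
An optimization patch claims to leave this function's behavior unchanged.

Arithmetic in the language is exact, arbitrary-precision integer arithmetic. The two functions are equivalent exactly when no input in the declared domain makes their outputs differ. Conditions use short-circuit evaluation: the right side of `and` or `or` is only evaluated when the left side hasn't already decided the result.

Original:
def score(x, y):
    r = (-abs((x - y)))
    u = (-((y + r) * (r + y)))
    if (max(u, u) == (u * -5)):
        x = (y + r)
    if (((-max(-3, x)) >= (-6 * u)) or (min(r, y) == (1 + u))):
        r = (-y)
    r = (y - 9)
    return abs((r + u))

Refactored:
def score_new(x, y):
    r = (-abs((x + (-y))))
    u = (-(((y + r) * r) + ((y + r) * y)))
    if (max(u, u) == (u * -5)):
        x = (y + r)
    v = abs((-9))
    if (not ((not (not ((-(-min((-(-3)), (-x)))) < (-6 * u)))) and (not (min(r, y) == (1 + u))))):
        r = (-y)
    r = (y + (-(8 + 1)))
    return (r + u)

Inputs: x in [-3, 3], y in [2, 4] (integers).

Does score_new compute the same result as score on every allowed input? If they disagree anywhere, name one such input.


x=-3, y=2 yields 16 from score but -16 from score_new.
verdict: not equivalent; witness: x=-3, y=2


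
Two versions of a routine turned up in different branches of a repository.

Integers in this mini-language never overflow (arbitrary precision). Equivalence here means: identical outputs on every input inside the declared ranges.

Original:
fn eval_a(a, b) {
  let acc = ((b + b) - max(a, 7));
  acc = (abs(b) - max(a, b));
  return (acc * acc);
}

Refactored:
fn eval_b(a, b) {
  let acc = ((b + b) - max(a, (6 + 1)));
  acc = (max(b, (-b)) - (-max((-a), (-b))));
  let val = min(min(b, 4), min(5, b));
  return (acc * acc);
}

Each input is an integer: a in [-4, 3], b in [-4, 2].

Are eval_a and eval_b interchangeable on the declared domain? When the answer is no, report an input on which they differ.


Input a=-4, b=-3: 36 from eval_a versus 49 from eval_b.
verdict: not equivalent; witness: a=-4, b=-3


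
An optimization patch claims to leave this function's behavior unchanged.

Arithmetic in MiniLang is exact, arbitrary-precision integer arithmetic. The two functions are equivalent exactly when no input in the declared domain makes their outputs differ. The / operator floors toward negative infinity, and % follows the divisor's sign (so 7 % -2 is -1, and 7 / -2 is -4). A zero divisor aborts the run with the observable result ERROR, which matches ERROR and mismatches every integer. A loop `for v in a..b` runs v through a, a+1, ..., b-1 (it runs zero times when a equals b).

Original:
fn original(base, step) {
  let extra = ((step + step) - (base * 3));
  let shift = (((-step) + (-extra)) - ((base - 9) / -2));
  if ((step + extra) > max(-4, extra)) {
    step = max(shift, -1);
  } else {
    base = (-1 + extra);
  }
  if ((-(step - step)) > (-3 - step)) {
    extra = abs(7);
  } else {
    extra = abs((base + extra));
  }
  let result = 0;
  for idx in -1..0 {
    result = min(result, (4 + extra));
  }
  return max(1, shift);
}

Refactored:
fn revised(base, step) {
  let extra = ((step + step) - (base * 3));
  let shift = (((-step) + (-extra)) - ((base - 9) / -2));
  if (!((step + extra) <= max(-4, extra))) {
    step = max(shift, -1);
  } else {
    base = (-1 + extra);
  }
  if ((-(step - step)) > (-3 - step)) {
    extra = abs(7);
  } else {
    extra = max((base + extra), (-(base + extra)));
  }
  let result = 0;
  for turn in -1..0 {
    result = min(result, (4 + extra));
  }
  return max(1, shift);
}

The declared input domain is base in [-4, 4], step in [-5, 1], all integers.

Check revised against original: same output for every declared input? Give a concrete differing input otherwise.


Equivalent — the differences include min/max/abs usage differs, and arithmetic usage differs, and local variable names differ, and boolean connective usage differs, and comparison usage differs, yet no declared input distinguishes the two.
One worked example (base=-3, step=-3) — original: extra=3, then shift=-6, then ((step + extra) > max(-4, extra)) is false, then base=2, then ((-(step - step)) > (-3 - step)) is false, then extra=5, then result=0, then (idx=-1), then result=0, then returns 1; revised: extra=3, then shift=-6, then (!((step + extra) <= max(-4, extra))) is false, then base=2, then ((-(step - step)) > (-3 - step)) is false, then extra=5, then result=0, then (turn=-1), then result=0, then returns 1; agreement on 1.
Checked all 63 inputs in the declared domain: the outputs agree on every one.
verdict: equivalent


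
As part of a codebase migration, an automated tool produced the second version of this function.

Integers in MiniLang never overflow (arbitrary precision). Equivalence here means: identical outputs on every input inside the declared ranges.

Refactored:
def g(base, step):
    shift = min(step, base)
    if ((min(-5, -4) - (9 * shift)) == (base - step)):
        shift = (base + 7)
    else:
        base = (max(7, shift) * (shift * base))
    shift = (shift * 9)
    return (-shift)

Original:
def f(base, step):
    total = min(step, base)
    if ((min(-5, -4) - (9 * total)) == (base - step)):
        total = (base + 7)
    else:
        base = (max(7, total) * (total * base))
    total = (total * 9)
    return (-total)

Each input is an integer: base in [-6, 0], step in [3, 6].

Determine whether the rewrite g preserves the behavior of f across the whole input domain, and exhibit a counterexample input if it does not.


The two are interchangeable: local variable names differ, and every declared input agrees.
One worked example (base=-5, step=4) — f: total becomes -5; next ((min(-5, -4) - (9 * total)) == (base - step)) evaluates to false; next base becomes 175; next total becomes -45; next final value 45; g: shift becomes -5; next ((min(-5, -4) - (9 * shift)) == (base - step)) evaluates to false; next base becomes 175; next shift becomes -45; next final value 45; agreement on 45.
Every one of the 28 inputs gives matching results.
verdict: equivalent


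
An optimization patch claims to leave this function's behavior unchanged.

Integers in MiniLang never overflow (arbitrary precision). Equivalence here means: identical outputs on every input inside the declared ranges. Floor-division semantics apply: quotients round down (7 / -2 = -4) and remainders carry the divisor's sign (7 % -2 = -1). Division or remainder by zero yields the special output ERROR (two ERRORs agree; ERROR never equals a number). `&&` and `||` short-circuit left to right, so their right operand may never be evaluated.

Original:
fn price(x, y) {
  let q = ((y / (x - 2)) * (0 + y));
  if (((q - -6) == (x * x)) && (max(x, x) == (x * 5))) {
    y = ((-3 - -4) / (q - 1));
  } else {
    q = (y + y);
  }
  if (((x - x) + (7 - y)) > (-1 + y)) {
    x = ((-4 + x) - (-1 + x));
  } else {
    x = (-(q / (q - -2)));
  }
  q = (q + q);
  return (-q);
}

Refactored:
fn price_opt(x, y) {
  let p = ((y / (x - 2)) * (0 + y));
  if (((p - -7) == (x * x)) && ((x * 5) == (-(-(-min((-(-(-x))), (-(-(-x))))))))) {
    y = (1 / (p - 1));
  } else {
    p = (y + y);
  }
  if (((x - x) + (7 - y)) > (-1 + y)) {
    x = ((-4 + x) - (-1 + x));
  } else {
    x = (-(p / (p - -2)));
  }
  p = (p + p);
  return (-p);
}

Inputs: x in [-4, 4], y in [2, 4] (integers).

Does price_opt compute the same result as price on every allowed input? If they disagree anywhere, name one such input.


At x=0, y=3: price gives 12, price_opt gives -12.
verdict: not equivalent; witness: x=0, y=3


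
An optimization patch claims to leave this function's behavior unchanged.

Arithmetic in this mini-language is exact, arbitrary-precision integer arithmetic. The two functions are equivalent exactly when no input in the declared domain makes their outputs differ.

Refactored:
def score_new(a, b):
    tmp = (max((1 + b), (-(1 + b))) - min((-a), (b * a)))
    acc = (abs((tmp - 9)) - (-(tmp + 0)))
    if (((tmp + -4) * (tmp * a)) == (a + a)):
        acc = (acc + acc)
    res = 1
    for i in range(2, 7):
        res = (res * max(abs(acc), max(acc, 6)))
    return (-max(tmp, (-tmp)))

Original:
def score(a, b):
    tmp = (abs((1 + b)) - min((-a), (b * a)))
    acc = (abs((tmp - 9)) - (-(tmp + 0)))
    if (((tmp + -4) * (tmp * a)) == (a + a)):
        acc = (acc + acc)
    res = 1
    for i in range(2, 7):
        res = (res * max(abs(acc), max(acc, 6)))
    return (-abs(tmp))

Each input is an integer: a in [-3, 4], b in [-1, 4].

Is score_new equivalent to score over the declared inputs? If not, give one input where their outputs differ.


Comparing the listings, the differences include: constant usage differs; also arithmetic usage differs; also min/max/abs usage differs.
As a probe, take a=4, b=-1: score runs tmp=4, then acc=9, then (((tmp + -4) * (tmp * a)) == (a + a)) is false, then res=1, then (i=2), then res=9, then (i=3), then res=81, then (i=4), then res=729, then (i=5), then res=6561, then (i=6), then res=59049, then returns -4; score_new runs tmp=4, then acc=9, then (((tmp + -4) * (tmp * a)) == (a + a)) is false, then res=1, then (i=2), then res=9, then (i=3), then res=81, then (i=4), then res=729, then (i=5), then res=6561, then (i=6), then res=59049, then returns -4; both end at -4.
Every one of the 48 inputs gives matching results.
verdict: equivalent


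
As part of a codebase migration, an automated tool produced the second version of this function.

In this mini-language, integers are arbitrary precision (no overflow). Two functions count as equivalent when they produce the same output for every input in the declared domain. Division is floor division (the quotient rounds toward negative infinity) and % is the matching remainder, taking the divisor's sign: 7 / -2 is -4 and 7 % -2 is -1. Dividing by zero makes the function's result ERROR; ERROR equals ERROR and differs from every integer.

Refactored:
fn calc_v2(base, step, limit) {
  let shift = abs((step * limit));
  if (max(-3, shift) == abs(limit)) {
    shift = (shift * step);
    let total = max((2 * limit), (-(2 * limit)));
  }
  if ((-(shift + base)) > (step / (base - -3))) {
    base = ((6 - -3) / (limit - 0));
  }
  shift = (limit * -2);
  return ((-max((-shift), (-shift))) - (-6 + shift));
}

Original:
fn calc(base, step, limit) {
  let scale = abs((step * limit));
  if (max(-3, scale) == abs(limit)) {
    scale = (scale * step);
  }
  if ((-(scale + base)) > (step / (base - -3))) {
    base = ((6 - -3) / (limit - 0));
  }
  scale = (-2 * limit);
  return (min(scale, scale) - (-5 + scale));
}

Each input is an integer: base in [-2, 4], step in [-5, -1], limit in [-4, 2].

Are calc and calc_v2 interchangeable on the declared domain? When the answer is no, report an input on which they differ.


At base=-2, step=-5, limit=-4: calc gives 5, calc_v2 gives 6.
verdict: not equivalent; witness: base=-2, step=-5, limit=-4


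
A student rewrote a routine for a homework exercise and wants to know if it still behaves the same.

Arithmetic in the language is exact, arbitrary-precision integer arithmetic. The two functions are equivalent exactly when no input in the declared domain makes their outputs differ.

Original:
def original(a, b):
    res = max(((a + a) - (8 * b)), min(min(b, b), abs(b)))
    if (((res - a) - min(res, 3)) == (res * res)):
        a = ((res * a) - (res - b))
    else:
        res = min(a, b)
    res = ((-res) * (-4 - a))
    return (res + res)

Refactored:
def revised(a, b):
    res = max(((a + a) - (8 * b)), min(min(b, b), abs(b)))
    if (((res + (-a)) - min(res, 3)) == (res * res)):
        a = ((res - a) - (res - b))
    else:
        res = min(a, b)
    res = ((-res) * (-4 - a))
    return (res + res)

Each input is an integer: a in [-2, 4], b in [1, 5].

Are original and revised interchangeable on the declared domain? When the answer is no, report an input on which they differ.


Not equivalent: a=-1, b=1 separates them (6 vs 12).
original: res = 1; (((res - a) - min(res, 3)) == (res * res)) -> true; a = -1; res = 3; return 6
revised: res = 1; (((res + (-a)) - min(res, 3)) == (res * res)) -> true; a = 2; res = 6; return 12
verdict: not equivalent; witness: a=-1, b=1


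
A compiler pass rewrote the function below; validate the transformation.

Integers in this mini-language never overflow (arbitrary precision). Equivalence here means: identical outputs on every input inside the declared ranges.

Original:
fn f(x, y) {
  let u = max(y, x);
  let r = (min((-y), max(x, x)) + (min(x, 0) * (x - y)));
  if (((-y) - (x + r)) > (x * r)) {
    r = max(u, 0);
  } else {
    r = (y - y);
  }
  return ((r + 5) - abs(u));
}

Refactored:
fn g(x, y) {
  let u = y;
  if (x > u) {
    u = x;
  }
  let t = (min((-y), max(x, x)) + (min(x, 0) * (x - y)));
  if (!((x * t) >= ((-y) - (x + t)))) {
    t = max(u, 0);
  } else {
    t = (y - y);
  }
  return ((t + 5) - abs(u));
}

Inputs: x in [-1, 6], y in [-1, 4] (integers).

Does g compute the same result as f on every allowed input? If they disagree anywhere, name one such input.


Changes here: min/max/abs usage differs, plus statement counts differ, plus boolean connective usage differs, plus local variable names differ, plus comparison usage differs, plus branching structure differs; the full 48-point sweep finds no disagreement.
verdict: equivalent


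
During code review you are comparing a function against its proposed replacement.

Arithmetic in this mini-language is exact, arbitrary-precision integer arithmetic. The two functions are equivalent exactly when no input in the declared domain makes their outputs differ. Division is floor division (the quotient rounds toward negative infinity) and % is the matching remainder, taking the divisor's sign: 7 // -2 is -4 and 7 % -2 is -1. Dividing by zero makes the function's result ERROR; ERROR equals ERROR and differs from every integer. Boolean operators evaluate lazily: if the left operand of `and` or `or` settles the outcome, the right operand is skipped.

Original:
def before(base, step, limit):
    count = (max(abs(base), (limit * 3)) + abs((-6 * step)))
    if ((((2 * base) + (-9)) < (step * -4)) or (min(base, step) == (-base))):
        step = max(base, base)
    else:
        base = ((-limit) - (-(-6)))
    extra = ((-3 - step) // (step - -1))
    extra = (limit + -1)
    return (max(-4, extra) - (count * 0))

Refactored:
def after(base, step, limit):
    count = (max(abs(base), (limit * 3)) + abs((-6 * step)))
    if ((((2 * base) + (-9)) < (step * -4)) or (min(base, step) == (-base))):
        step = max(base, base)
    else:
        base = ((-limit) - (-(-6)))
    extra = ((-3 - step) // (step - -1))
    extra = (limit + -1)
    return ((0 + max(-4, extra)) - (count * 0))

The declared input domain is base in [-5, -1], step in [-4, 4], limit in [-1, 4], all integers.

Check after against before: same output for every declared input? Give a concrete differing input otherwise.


Although arithmetic usage differs, constant usage differs, 270/270 inputs agree.
verdict: equivalent


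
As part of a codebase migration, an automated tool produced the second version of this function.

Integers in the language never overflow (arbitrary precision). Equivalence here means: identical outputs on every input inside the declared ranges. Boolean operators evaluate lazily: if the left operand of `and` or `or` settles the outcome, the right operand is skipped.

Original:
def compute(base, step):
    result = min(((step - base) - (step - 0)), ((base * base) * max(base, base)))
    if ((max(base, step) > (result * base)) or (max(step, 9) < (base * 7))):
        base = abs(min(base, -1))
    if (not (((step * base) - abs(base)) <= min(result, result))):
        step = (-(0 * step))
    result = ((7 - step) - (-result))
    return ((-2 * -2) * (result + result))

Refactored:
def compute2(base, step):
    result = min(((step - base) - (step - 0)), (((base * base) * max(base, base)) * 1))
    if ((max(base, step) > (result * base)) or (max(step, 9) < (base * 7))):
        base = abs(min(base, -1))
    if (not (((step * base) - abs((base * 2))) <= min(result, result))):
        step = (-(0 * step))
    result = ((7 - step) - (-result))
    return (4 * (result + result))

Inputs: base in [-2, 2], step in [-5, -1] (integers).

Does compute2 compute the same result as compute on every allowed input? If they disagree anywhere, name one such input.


There is a counterexample at base=-1, step=-1: 48 on one side, 56 on the other.
compute: result=-1, then ((max(base, step) > (result * base)) or (max(step, 9) < (base * 7))) is false, then (not (((step * base) - abs(base)) <= min(result, result))) is true, then step=0, then result=6, then returns 48
compute2: result=-1, then ((max(base, step) > (result * base)) or (max(step, 9) < (base * 7))) is false, then (not (((step * base) - abs((base * 2))) <= min(result, result))) is false, then result=7, then returns 56
verdict: not equivalent; witness: base=-1, step=-1


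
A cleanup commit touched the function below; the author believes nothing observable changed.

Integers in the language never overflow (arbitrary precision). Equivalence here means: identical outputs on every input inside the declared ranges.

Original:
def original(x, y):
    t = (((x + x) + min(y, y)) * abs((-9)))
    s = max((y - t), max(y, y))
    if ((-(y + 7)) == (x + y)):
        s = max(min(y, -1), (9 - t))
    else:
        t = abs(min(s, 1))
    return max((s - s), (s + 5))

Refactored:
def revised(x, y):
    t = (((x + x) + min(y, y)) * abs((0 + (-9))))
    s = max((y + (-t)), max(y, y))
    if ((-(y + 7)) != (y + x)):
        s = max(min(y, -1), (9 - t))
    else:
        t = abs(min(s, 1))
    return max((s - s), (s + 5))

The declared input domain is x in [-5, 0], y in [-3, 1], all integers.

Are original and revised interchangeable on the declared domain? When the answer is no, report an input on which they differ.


Take x=-5, y=-3.
original: t := -117 | s := 114 | ((-(y + 7)) == (x + y)): false | t := 1 | result 119
revised: t := -117 | s := 114 | ((-(y + 7)) != (y + x)): true | s := 126 | result 131
119 against 131: the behavior changed.
verdict: not equivalent; witness: x=-5, y=-3
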